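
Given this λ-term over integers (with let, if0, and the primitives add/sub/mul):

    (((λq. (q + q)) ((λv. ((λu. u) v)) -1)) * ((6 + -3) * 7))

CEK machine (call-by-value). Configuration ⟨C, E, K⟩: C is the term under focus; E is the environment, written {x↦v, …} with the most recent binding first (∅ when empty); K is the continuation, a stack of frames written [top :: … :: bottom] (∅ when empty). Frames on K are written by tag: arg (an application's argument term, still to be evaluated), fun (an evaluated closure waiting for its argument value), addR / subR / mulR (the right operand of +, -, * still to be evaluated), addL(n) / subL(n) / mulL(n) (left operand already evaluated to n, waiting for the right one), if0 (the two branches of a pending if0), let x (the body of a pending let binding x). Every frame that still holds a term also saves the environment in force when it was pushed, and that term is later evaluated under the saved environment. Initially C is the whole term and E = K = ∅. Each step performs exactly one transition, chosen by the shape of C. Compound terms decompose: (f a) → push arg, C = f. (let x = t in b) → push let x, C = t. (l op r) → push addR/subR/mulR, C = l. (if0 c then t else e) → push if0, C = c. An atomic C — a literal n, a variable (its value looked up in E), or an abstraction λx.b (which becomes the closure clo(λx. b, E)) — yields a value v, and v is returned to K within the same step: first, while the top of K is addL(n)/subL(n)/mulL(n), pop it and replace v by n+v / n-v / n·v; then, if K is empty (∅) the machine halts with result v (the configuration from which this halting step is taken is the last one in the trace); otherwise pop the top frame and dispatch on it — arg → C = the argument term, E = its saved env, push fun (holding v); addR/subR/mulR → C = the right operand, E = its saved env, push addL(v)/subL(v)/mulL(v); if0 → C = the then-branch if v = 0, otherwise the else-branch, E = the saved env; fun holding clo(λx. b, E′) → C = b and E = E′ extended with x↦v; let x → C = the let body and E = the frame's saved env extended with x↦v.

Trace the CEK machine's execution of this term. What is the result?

0. ⟨C=(((λq. (q + q)) ((λv. ((λu. u) v)) -1)) * ((6 + -3) * 7)); E=∅; K=∅⟩
1. ⟨C=((λq. (q + q)) ((λv. ((λu. u) v)) -1)); E=∅; K=[mulR]⟩
2. ⟨C=(λq. (q + q)); E=∅; K=[arg :: mulR]⟩
3. ⟨C=((λv. ((λu. u) v)) -1); E=∅; K=[fun :: mulR]⟩
4. ⟨C=(λv. ((λu. u) v)); E=∅; K=[arg :: fun :: mulR]⟩
5. ⟨C=-1; E=∅; K=[fun :: fun :: mulR]⟩
6. ⟨C=((λu. u) v); E={v↦-1}; K=[fun :: mulR]⟩
7. ⟨C=(λu. u); E={v↦-1}; K=[arg :: fun :: mulR]⟩
8. ⟨C=v; E={v↦-1}; K=[fun :: fun :: mulR]⟩
9. ⟨C=u; E={u↦-1, v↦-1}; K=[fun :: mulR]⟩
10. ⟨C=(q + q); E={q↦-1}; K=[mulR]⟩
11. ⟨C=q; E={q↦-1}; K=[addR :: mulR]⟩
12. ⟨C=q; E={q↦-1}; K=[addL(-1) :: mulR]⟩
13. ⟨C=((6 + -3) * 7); E=∅; K=[mulL(-2)]⟩
14. ⟨C=(6 + -3); E=∅; K=[mulR :: mulL(-2)]⟩
15. ⟨C=6; E=∅; K=[addR :: mulR :: mulL(-2)]⟩
16. ⟨C=-3; E=∅; K=[addL(6) :: mulR :: mulL(-2)]⟩
17. ⟨C=7; E=∅; K=[mulL(3) :: mulL(-2)]⟩
→ final value -42

Answer: -42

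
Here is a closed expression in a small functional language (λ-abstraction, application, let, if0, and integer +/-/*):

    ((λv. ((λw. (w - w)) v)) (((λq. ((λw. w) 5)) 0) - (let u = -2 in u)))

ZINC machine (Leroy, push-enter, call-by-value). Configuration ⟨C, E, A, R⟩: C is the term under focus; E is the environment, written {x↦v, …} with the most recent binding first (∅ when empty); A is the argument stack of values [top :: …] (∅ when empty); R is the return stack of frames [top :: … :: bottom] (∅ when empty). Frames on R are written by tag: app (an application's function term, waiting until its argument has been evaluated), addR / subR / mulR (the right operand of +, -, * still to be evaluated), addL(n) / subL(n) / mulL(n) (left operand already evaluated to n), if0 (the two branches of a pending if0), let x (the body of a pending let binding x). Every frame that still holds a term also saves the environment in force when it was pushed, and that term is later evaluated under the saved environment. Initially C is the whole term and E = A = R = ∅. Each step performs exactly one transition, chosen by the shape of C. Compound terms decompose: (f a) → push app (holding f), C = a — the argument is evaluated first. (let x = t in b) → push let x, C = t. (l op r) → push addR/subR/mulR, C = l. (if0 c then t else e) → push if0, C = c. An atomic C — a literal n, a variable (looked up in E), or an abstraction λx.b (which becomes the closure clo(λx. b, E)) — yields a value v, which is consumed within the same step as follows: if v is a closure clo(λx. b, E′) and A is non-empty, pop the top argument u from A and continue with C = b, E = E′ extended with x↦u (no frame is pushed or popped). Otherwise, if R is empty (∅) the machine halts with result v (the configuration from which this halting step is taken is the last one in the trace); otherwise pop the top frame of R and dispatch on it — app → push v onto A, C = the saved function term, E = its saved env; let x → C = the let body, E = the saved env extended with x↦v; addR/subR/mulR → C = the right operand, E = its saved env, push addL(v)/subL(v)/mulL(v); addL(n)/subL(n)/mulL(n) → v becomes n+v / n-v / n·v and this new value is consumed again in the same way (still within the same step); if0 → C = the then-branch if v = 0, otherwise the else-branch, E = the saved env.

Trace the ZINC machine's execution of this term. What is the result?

Answer: 0

Execution trace:
step 0: ⟨C=((λv. ((λw. (w - w)) v)) (((λq. ((λw. w) 5)) 0) - (let u = -2 in u))); E=∅; A=∅; R=∅⟩
step 1: ⟨C=(((λq. ((λw. w) 5)) 0) - (let u = -2 in u)); E=∅; A=∅; R=[app]⟩
step 2: ⟨C=((λq. ((λw. w) 5)) 0); E=∅; A=∅; R=[subR :: app]⟩
step 3: ⟨C=0; E=∅; A=∅; R=[app :: subR :: app]⟩
step 4: ⟨C=(λq. ((λw. w) 5)); E=∅; A=[0]; R=[subR :: app]⟩
step 5: ⟨C=((λw. w) 5); E={q↦0}; A=∅; R=[subR :: app]⟩
step 6: ⟨C=5; E={q↦0}; A=∅; R=[app :: subR :: app]⟩
step 7: ⟨C=(λw. w); E={q↦0}; A=[5]; R=[subR :: app]⟩
step 8: ⟨C=w; E={w↦5, q↦0}; A=∅; R=[subR :: app]⟩
step 9: ⟨C=(let u = -2 in u); E=∅; A=∅; R=[subL(5) :: app]⟩
step 10: ⟨C=-2; E=∅; A=∅; R=[let u :: subL(5) :: app]⟩
step 11: ⟨C=u; E={u↦-2}; A=∅; R=[subL(5) :: app]⟩
step 12: ⟨C=(λv. ((λw. (w - w)) v)); E=∅; A=[7]; R=∅⟩
step 13: ⟨C=((λw. (w - w)) v); E={v↦7}; A=∅; R=∅⟩
step 14: ⟨C=v; E={v↦7}; A=∅; R=[app]⟩
step 15: ⟨C=(λw. (w - w)); E={v↦7}; A=[7]; R=∅⟩
step 16: ⟨C=(w - w); E={w↦7, v↦7}; A=∅; R=∅⟩
step 17: ⟨C=w; E={w↦7, v↦7}; A=∅; R=[subR]⟩
step 18: ⟨C=w; E={w↦7, v↦7}; A=∅; R=[subL(7)]⟩
→ final value 0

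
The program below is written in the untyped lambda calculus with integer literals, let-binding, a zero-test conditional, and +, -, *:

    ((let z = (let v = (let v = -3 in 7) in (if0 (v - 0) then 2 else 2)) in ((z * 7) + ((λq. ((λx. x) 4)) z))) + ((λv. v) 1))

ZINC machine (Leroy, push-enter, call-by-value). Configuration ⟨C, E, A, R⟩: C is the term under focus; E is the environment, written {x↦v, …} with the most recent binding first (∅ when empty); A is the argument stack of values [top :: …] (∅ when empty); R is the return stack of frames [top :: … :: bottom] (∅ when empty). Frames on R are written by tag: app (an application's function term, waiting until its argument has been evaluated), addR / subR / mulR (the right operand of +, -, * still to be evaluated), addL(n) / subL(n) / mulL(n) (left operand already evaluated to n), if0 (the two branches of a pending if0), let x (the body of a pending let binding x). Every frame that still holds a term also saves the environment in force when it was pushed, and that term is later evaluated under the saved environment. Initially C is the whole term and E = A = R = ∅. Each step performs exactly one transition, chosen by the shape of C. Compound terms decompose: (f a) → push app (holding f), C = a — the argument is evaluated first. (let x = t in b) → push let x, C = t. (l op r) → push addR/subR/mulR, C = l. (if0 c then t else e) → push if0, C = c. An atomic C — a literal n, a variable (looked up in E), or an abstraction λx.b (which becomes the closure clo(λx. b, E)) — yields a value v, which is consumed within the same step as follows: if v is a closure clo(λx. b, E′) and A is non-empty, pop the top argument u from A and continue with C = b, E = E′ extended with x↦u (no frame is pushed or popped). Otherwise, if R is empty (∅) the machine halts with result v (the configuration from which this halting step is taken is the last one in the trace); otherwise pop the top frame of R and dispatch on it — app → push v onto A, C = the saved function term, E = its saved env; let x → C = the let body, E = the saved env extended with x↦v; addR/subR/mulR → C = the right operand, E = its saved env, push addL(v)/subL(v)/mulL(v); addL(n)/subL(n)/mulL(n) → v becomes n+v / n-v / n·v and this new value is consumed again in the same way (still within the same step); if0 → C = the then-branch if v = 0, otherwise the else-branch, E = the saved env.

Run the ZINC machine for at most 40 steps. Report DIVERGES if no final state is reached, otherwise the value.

step 0: [C=((let z = (let v = (let v = -3 in 7) in (if0 (v - 0) then 2 else 2)) in ((z * 7) + ((λq. ((λx. x) 4)) z))) + ((λv. v) 1)) | E=∅ | A=∅ | R=∅]
step 1: [C=(let z = (let v = (let v = -3 in 7) in (if0 (v - 0) then 2 else 2)) in ((z * 7) + ((λq. ((λx. x) 4)) z))) | E=∅ | A=∅ | R=[addR]]
step 2: [C=(let v = (let v = -3 in 7) in (if0 (v - 0) then 2 else 2)) | E=∅ | A=∅ | R=[let z :: addR]]
step 3: [C=(let v = -3 in 7) | E=∅ | A=∅ | R=[let v :: let z :: addR]]
step 4: [C=-3 | E=∅ | A=∅ | R=[let v :: let v :: let z :: addR]]
step 5: [C=7 | E={v↦-3} | A=∅ | R=[let v :: let z :: addR]]
step 6: [C=(if0 (v - 0) then 2 else 2) | E={v↦7} | A=∅ | R=[let z :: addR]]
step 7: [C=(v - 0) | E={v↦7} | A=∅ | R=[if0 :: let z :: addR]]
step 8: [C=v | E={v↦7} | A=∅ | R=[subR :: if0 :: let z :: addR]]
step 9: [C=0 | E={v↦7} | A=∅ | R=[subL(7) :: if0 :: let z :: addR]]
step 10: [C=2 | E={v↦7} | A=∅ | R=[let z :: addR]]
step 11: [C=((z * 7) + ((λq. ((λx. x) 4)) z)) | E={z↦2} | A=∅ | R=[addR]]
step 12: [C=(z * 7) | E={z↦2} | A=∅ | R=[addR :: addR]]
step 13: [C=z | E={z↦2} | A=∅ | R=[mulR :: addR :: addR]]
step 14: [C=7 | E={z↦2} | A=∅ | R=[mulL(2) :: addR :: addR]]
step 15: [C=((λq. ((λx. x) 4)) z) | E={z↦2} | A=∅ | R=[addL(14) :: addR]]
step 16: [C=z | E={z↦2} | A=∅ | R=[app :: addL(14) :: addR]]
step 17: [C=(λq. ((λx. x) 4)) | E={z↦2} | A=[2] | R=[addL(14) :: addR]]
step 18: [C=((λx. x) 4) | E={q↦2, z↦2} | A=∅ | R=[addL(14) :: addR]]
step 19: [C=4 | E={q↦2, z↦2} | A=∅ | R=[app :: addL(14) :: addR]]
step 20: [C=(λx. x) | E={q↦2, z↦2} | A=[4] | R=[addL(14) :: addR]]
step 21: [C=x | E={x↦4, q↦2, z↦2} | A=∅ | R=[addL(14) :: addR]]
step 22: [C=((λv. v) 1) | E=∅ | A=∅ | R=[addL(18)]]
step 23: [C=1 | E=∅ | A=∅ | R=[app :: addL(18)]]
step 24: [C=(λv. v) | E=∅ | A=[1] | R=[addL(18)]]
step 25: [C=v | E={v↦1} | A=∅ | R=[addL(18)]]
→ final value 19

Answer: 19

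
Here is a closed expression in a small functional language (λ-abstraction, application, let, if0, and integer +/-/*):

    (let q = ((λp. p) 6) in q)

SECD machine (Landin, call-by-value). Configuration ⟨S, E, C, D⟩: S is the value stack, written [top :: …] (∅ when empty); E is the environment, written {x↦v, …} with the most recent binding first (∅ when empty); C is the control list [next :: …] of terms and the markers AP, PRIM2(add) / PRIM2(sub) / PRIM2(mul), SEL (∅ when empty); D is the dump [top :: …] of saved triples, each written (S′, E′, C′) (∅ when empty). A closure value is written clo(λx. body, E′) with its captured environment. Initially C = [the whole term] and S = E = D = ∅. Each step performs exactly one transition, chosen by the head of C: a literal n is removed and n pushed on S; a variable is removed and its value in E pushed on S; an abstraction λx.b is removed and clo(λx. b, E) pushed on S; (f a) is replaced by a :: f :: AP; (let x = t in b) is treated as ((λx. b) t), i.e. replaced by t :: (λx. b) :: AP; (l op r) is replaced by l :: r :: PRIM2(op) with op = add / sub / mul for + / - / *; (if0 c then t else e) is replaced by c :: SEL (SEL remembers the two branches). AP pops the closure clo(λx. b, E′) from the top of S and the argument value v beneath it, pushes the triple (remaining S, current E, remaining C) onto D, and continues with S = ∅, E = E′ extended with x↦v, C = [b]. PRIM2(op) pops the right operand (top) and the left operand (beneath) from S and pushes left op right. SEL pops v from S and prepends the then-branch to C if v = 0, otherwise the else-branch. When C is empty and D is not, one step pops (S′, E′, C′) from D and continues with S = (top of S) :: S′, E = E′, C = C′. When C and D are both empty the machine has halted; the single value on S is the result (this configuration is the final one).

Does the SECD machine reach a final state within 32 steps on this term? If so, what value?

[0] <S=∅, E=∅, C=[(let q = ((λp. p) 6) in q)], D=∅>
[1] <S=∅, E=∅, C=[((λp. p) 6) :: (λq. q) :: AP], D=∅>
[2] <S=∅, E=∅, C=[6 :: (λp. p) :: AP :: (λq. q) :: AP], D=∅>
[3] <S=[6], E=∅, C=[(λp. p) :: AP :: (λq. q) :: AP], D=∅>
[4] <S=[clo(λp. p, ∅) :: 6], E=∅, C=[AP :: (λq. q) :: AP], D=∅>
[5] <S=∅, E={p↦6}, C=[p], D=[(∅, ∅, [(λq. q) :: AP])]>
[6] <S=[6], E={p↦6}, C=∅, D=[(∅, ∅, [(λq. q) :: AP])]>
[7] <S=[6], E=∅, C=[(λq. q) :: AP], D=∅>
[8] <S=[clo(λq. q, ∅) :: 6], E=∅, C=[AP], D=∅>
[9] <S=∅, E={q↦6}, C=[q], D=[(∅, ∅, ∅)]>
[10] <S=[6], E={q↦6}, C=∅, D=[(∅, ∅, ∅)]>
[11] <S=[6], E=∅, C=∅, D=∅>
→ final value 6

Answer: 6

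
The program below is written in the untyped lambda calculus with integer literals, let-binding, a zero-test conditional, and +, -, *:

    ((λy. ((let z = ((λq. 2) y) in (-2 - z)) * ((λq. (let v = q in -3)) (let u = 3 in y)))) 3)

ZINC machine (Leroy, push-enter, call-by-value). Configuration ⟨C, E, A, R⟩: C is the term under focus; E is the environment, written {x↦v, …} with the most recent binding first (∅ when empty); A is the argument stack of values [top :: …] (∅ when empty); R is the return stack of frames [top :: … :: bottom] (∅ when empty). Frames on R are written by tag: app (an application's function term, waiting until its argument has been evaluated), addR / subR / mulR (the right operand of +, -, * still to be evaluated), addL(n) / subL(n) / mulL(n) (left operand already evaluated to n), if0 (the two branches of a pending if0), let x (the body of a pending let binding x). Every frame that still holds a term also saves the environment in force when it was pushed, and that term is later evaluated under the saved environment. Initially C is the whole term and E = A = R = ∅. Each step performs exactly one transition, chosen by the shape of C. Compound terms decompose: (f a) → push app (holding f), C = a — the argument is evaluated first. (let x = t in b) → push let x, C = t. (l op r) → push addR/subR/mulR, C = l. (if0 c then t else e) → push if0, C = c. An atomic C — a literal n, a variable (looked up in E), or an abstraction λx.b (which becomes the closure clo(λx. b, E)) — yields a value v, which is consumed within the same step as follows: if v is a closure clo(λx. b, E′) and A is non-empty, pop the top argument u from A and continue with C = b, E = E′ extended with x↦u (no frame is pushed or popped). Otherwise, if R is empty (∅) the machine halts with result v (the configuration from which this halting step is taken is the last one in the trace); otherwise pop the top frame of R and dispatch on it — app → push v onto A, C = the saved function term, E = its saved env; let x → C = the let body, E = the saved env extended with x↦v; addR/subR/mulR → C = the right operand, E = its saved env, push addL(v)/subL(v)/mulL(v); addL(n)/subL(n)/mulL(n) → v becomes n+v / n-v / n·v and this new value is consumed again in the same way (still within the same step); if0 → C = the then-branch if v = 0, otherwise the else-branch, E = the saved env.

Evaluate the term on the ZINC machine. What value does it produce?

Answer: 12

Machine steps:
[0] [C=((λy. ((let z = ((λq. 2) y) in (-2 - z)) * ((λq. (let v = q in -3)) (let u = 3 in y)))) 3) | E=∅ | A=∅ | R=∅]
[1] [C=3 | E=∅ | A=∅ | R=[app]]
[2] [C=(λy. ((let z = ((λq. 2) y) in (-2 - z)) * ((λq. (let v = q in -3)) (let u = 3 in y)))) | E=∅ | A=[3] | R=∅]
[3] [C=((let z = ((λq. 2) y) in (-2 - z)) * ((λq. (let v = q in -3)) (let u = 3 in y))) | E={y↦3} | A=∅ | R=∅]
[4] [C=(let z = ((λq. 2) y) in (-2 - z)) | E={y↦3} | A=∅ | R=[mulR]]
[5] [C=((λq. 2) y) | E={y↦3} | A=∅ | R=[let z :: mulR]]
[6] [C=y | E={y↦3} | A=∅ | R=[app :: let z :: mulR]]
[7] [C=(λq. 2) | E={y↦3} | A=[3] | R=[let z :: mulR]]
[8] [C=2 | E={q↦3, y↦3} | A=∅ | R=[let z :: mulR]]
[9] [C=(-2 - z) | E={z↦2, y↦3} | A=∅ | R=[mulR]]
[10] [C=-2 | E={z↦2, y↦3} | A=∅ | R=[subR :: mulR]]
[11] [C=z | E={z↦2, y↦3} | A=∅ | R=[subL(-2) :: mulR]]
[12] [C=((λq. (let v = q in -3)) (let u = 3 in y)) | E={y↦3} | A=∅ | R=[mulL(-4)]]
[13] [C=(let u = 3 in y) | E={y↦3} | A=∅ | R=[app :: mulL(-4)]]
[14] [C=3 | E={y↦3} | A=∅ | R=[let u :: app :: mulL(-4)]]
[15] [C=y | E={u↦3, y↦3} | A=∅ | R=[app :: mulL(-4)]]
[16] [C=(λq. (let v = q in -3)) | E={y↦3} | A=[3] | R=[mulL(-4)]]
[17] [C=(let v = q in -3) | E={q↦3, y↦3} | A=∅ | R=[mulL(-4)]]
[18] [C=q | E={q↦3, y↦3} | A=∅ | R=[let v :: mulL(-4)]]
[19] [C=-3 | E={v↦3, q↦3, y↦3} | A=∅ | R=[mulL(-4)]]
→ final value 12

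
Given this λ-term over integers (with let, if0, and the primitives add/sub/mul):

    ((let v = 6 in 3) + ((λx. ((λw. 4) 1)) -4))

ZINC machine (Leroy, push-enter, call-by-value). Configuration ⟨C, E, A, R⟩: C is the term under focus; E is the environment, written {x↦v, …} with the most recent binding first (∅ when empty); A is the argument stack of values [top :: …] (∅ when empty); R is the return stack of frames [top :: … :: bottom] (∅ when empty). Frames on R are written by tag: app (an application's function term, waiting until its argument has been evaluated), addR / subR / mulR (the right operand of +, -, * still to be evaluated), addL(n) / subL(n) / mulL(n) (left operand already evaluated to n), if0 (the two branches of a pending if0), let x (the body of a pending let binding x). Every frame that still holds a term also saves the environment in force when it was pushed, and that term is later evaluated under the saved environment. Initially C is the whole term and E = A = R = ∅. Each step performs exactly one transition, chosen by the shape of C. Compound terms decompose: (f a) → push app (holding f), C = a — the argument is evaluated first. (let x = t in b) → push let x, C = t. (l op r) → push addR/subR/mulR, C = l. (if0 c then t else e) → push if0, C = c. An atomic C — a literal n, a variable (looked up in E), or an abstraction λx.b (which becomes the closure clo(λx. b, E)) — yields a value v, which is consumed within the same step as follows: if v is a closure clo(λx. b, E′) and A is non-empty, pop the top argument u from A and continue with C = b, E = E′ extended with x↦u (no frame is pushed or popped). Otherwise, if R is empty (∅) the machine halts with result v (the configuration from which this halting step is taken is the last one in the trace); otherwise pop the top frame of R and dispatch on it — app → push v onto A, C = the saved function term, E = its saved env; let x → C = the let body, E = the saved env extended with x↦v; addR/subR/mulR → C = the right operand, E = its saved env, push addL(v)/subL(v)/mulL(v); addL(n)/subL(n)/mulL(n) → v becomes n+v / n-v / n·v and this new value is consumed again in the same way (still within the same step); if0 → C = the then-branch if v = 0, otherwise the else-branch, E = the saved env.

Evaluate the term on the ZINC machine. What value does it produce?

Answer: 7

Execution trace:
step 0: ⟨C=((let v = 6 in 3) + ((λx. ((λw. 4) 1)) -4)); E=∅; A=∅; R=∅⟩
step 1: ⟨C=(let v = 6 in 3); E=∅; A=∅; R=[addR]⟩
step 2: ⟨C=6; E=∅; A=∅; R=[let v :: addR]⟩
step 3: ⟨C=3; E={v↦6}; A=∅; R=[addR]⟩
step 4: ⟨C=((λx. ((λw. 4) 1)) -4); E=∅; A=∅; R=[addL(3)]⟩
step 5: ⟨C=-4; E=∅; A=∅; R=[app :: addL(3)]⟩
step 6: ⟨C=(λx. ((λw. 4) 1)); E=∅; A=[-4]; R=[addL(3)]⟩
step 7: ⟨C=((λw. 4) 1); E={x↦-4}; A=∅; R=[addL(3)]⟩
step 8: ⟨C=1; E={x↦-4}; A=∅; R=[app :: addL(3)]⟩
step 9: ⟨C=(λw. 4); E={x↦-4}; A=[1]; R=[addL(3)]⟩
step 10: ⟨C=4; E={w↦1, x↦-4}; A=∅; R=[addL(3)]⟩
→ final value 7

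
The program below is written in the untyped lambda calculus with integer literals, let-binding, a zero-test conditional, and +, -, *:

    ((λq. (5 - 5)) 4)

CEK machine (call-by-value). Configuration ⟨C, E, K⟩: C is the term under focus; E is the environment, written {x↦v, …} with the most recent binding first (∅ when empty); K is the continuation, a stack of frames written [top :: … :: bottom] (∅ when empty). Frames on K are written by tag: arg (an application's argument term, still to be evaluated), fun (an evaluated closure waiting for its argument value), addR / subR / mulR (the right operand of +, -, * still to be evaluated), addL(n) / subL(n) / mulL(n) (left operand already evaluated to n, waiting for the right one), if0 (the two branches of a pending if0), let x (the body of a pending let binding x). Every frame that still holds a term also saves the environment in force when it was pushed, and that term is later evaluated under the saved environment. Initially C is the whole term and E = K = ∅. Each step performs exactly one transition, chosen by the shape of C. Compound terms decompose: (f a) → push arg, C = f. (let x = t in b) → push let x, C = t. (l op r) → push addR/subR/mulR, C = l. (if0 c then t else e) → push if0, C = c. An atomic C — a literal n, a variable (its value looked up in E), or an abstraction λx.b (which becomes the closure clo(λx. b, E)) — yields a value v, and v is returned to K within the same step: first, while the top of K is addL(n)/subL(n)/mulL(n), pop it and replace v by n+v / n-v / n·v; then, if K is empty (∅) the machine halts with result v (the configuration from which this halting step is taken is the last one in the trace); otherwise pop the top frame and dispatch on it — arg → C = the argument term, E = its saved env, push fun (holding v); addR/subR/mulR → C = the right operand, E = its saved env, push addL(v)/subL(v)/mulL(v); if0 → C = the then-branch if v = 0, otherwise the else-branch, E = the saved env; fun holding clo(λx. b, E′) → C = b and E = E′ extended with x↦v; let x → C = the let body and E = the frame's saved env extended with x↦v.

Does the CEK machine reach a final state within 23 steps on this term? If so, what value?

Answer: 0

Machine steps:
0. [C=((λq. (5 - 5)) 4) | E=∅ | K=∅]
1. [C=(λq. (5 - 5)) | E=∅ | K=[arg]]
2. [C=4 | E=∅ | K=[fun]]
3. [C=(5 - 5) | E={q↦4} | K=∅]
4. [C=5 | E={q↦4} | K=[subR]]
5. [C=5 | E={q↦4} | K=[subL(5)]]
→ final value 0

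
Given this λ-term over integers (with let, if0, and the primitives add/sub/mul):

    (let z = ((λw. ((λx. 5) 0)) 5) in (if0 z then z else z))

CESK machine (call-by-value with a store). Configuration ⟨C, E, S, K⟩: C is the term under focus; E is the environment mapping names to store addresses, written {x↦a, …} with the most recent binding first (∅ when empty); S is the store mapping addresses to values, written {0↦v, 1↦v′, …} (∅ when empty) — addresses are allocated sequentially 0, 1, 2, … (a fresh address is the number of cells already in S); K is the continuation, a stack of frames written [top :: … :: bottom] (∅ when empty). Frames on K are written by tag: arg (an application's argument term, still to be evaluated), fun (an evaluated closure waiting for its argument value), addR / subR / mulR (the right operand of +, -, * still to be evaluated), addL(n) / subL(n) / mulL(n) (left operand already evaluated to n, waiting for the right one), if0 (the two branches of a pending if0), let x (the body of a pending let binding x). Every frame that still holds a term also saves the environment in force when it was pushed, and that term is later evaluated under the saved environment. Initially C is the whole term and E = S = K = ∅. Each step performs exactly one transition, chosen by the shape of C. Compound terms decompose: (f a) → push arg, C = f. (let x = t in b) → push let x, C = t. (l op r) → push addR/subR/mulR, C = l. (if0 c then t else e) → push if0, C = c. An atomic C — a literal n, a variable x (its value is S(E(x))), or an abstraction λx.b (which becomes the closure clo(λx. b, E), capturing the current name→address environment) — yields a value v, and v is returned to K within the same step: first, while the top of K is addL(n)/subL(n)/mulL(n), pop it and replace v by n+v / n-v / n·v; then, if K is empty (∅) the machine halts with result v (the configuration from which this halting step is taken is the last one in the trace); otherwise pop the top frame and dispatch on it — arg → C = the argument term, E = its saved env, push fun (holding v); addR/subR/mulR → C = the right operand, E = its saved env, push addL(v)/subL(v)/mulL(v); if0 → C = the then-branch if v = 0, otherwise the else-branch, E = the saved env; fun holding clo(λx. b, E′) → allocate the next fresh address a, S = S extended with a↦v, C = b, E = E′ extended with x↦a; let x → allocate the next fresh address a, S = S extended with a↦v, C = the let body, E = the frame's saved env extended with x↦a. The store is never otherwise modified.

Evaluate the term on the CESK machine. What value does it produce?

[0] <C=(let z = ((λw. ((λx. 5) 0)) 5) in (if0 z then z else z)), E=∅, S=∅, K=∅>
[1] <C=((λw. ((λx. 5) 0)) 5), E=∅, S=∅, K=[let z]>
[2] <C=(λw. ((λx. 5) 0)), E=∅, S=∅, K=[arg :: let z]>
[3] <C=5, E=∅, S=∅, K=[fun :: let z]>
[4] <C=((λx. 5) 0), E={w↦0}, S={0↦5}, K=[let z]>
[5] <C=(λx. 5), E={w↦0}, S={0↦5}, K=[arg :: let z]>
[6] <C=0, E={w↦0}, S={0↦5}, K=[fun :: let z]>
[7] <C=5, E={x↦1, w↦0}, S={0↦5, 1↦0}, K=[let z]>
[8] <C=(if0 z then z else z), E={z↦2}, S={0↦5, 1↦0, 2↦5}, K=∅>
[9] <C=z, E={z↦2}, S={0↦5, 1↦0, 2↦5}, K=[if0]>
[10] <C=z, E={z↦2}, S={0↦5, 1↦0, 2↦5}, K=∅>
→ final value 5

Answer: 5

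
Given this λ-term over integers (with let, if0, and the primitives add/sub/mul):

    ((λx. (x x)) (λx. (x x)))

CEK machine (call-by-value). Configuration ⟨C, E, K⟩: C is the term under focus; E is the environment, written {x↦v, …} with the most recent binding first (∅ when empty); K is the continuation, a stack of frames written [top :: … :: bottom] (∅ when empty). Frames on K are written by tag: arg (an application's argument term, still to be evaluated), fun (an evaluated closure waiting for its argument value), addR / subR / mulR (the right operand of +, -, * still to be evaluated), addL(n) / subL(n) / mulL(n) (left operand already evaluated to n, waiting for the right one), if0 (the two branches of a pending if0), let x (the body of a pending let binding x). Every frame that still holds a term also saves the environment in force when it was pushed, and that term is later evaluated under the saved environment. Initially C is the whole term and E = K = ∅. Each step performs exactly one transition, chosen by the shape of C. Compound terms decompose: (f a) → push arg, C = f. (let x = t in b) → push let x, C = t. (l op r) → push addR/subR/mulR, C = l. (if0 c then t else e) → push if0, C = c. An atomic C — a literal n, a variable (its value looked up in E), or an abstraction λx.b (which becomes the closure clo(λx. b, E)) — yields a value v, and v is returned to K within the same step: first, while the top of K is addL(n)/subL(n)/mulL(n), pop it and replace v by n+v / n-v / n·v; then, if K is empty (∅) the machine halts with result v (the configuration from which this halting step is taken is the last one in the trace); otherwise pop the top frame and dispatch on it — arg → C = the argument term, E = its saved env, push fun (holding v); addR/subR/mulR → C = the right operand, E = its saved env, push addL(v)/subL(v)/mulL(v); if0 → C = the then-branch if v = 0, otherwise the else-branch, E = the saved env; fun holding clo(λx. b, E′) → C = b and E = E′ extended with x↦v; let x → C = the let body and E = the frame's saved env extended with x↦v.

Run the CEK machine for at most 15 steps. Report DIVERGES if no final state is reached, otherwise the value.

Answer: DIVERGES (no final state within 15 steps)

Machine steps:
t=0: [C=((λx. (x x)) (λx. (x x))) | E=∅ | K=∅]
t=1: [C=(λx. (x x)) | E=∅ | K=[arg]]
t=2: [C=(λx. (x x)) | E=∅ | K=[fun]]
t=3: [C=(x x) | E={x↦clo(λx. (x x), ∅)} | K=∅]
t=4: [C=x | E={x↦clo(λx. (x x), ∅)} | K=[arg]]
t=5: [C=x | E={x↦clo(λx. (x x), ∅)} | K=[fun]]
… configuration repeats with period 3 (steps 3–5 recur indefinitely) …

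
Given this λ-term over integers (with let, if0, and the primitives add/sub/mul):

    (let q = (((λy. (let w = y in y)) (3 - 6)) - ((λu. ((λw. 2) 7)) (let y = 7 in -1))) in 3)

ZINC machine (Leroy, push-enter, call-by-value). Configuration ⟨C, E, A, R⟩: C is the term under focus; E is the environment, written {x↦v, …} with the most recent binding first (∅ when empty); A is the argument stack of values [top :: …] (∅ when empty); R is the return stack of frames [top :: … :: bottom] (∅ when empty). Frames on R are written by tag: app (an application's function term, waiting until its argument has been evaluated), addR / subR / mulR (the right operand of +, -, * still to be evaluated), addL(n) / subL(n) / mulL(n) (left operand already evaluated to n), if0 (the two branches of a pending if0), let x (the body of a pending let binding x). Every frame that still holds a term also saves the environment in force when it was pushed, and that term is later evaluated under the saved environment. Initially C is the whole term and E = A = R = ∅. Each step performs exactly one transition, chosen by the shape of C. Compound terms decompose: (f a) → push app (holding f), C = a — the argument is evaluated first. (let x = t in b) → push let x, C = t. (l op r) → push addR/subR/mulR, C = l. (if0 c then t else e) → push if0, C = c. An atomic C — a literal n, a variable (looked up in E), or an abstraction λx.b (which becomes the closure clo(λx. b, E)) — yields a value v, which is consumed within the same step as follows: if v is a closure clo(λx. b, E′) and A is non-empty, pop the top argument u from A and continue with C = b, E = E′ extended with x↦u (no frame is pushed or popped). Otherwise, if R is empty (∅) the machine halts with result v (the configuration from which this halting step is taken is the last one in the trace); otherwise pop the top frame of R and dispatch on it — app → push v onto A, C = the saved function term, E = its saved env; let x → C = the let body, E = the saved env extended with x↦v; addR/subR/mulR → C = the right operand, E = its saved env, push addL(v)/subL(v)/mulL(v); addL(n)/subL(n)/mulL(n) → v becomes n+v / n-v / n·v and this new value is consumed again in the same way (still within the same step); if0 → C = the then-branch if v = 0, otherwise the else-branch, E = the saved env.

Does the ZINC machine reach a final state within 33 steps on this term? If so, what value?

Answer: 3

Machine steps:
[0] [C=(let q = (((λy. (let w = y in y)) (3 - 6)) - ((λu. ((λw. 2) 7)) (let y = 7 in -1))) in 3) | E=∅ | A=∅ | R=∅]
[1] [C=(((λy. (let w = y in y)) (3 - 6)) - ((λu. ((λw. 2) 7)) (let y = 7 in -1))) | E=∅ | A=∅ | R=[let q]]
[2] [C=((λy. (let w = y in y)) (3 - 6)) | E=∅ | A=∅ | R=[subR :: let q]]
[3] [C=(3 - 6) | E=∅ | A=∅ | R=[app :: subR :: let q]]
[4] [C=3 | E=∅ | A=∅ | R=[subR :: app :: subR :: let q]]
[5] [C=6 | E=∅ | A=∅ | R=[subL(3) :: app :: subR :: let q]]
[6] [C=(λy. (let w = y in y)) | E=∅ | A=[-3] | R=[subR :: let q]]
[7] [C=(let w = y in y) | E={y↦-3} | A=∅ | R=[subR :: let q]]
[8] [C=y | E={y↦-3} | A=∅ | R=[let w :: subR :: let q]]
[9] [C=y | E={w↦-3, y↦-3} | A=∅ | R=[subR :: let q]]
[10] [C=((λu. ((λw. 2) 7)) (let y = 7 in -1)) | E=∅ | A=∅ | R=[subL(-3) :: let q]]
[11] [C=(let y = 7 in -1) | E=∅ | A=∅ | R=[app :: subL(-3) :: let q]]
[12] [C=7 | E=∅ | A=∅ | R=[let y :: app :: subL(-3) :: let q]]
[13] [C=-1 | E={y↦7} | A=∅ | R=[app :: subL(-3) :: let q]]
[14] [C=(λu. ((λw. 2) 7)) | E=∅ | A=[-1] | R=[subL(-3) :: let q]]
[15] [C=((λw. 2) 7) | E={u↦-1} | A=∅ | R=[subL(-3) :: let q]]
[16] [C=7 | E={u↦-1} | A=∅ | R=[app :: subL(-3) :: let q]]
[17] [C=(λw. 2) | E={u↦-1} | A=[7] | R=[subL(-3) :: let q]]
[18] [C=2 | E={w↦7, u↦-1} | A=∅ | R=[subL(-3) :: let q]]
[19] [C=3 | E={q↦-5} | A=∅ | R=∅]
→ final value 3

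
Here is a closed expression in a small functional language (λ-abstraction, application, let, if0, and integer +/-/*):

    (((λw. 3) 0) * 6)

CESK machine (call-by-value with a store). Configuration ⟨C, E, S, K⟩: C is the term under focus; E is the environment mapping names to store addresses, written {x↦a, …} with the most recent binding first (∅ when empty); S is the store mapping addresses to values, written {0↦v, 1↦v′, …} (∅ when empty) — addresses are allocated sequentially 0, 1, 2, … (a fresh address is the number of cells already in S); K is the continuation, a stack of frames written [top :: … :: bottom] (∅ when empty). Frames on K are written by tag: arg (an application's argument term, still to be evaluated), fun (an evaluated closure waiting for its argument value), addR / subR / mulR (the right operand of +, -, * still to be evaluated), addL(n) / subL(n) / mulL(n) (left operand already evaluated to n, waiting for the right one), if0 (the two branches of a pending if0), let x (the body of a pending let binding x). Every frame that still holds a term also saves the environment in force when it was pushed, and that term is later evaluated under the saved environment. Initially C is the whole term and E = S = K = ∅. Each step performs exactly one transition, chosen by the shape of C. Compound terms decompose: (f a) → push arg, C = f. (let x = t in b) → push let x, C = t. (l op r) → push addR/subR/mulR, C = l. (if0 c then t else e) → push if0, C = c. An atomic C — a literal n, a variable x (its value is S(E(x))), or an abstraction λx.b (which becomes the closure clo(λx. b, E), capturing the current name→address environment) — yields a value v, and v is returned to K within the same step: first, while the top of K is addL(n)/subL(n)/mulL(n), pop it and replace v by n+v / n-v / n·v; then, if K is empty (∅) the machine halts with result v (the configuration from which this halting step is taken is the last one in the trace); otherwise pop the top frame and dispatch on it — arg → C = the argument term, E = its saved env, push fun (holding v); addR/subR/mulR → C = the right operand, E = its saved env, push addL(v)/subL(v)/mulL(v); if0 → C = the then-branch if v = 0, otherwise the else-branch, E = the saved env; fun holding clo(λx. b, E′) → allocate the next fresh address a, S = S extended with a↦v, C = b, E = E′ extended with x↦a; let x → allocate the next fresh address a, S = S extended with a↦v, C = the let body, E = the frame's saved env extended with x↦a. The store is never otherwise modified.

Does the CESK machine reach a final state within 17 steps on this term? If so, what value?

Answer: 18

Machine steps:
[0] [C=(((λw. 3) 0) * 6) | E=∅ | S=∅ | K=∅]
[1] [C=((λw. 3) 0) | E=∅ | S=∅ | K=[mulR]]
[2] [C=(λw. 3) | E=∅ | S=∅ | K=[arg :: mulR]]
[3] [C=0 | E=∅ | S=∅ | K=[fun :: mulR]]
[4] [C=3 | E={w↦0} | S={0↦0} | K=[mulR]]
[5] [C=6 | E=∅ | S={0↦0} | K=[mulL(3)]]
→ final value 18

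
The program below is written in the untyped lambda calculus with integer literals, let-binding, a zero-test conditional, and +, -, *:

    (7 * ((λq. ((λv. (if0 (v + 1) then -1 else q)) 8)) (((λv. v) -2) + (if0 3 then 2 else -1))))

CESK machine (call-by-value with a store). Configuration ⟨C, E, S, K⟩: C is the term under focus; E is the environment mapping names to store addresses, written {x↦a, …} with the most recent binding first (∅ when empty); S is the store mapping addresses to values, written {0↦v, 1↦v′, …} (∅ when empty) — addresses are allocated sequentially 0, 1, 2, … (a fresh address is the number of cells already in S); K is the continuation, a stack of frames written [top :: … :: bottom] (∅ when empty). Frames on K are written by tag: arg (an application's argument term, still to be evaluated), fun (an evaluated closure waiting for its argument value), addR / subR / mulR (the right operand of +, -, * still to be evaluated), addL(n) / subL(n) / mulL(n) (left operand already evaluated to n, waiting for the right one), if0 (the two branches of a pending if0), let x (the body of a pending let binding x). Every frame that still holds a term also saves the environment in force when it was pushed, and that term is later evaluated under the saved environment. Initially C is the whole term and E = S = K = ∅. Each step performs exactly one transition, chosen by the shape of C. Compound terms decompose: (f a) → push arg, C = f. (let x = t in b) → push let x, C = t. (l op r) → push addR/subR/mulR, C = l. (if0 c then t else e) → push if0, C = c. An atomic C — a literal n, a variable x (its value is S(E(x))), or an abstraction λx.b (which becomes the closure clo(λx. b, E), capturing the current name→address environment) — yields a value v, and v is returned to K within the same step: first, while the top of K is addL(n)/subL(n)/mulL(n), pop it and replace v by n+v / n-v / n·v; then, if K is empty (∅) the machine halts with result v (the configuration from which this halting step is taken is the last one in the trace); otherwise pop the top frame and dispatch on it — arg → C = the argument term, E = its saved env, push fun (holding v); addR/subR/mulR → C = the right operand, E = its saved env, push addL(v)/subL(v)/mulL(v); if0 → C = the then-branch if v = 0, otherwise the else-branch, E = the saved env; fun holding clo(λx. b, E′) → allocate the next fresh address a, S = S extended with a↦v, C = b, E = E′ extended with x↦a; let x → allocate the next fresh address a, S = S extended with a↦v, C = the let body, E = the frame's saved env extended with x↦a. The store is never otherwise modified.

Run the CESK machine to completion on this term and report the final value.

0. ⟨C=(7 * ((λq. ((λv. (if0 (v + 1) then -1 else q)) 8)) (((λv. v) -2) + (if0 3 then 2 else -1)))); E=∅; S=∅; K=∅⟩
1. ⟨C=7; E=∅; S=∅; K=[mulR]⟩
2. ⟨C=((λq. ((λv. (if0 (v + 1) then -1 else q)) 8)) (((λv. v) -2) + (if0 3 then 2 else -1))); E=∅; S=∅; K=[mulL(7)]⟩
3. ⟨C=(λq. ((λv. (if0 (v + 1) then -1 else q)) 8)); E=∅; S=∅; K=[arg :: mulL(7)]⟩
4. ⟨C=(((λv. v) -2) + (if0 3 then 2 else -1)); E=∅; S=∅; K=[fun :: mulL(7)]⟩
5. ⟨C=((λv. v) -2); E=∅; S=∅; K=[addR :: fun :: mulL(7)]⟩
6. ⟨C=(λv. v); E=∅; S=∅; K=[arg :: addR :: fun :: mulL(7)]⟩
7. ⟨C=-2; E=∅; S=∅; K=[fun :: addR :: fun :: mulL(7)]⟩
8. ⟨C=v; E={v↦0}; S={0↦-2}; K=[addR :: fun :: mulL(7)]⟩
9. ⟨C=(if0 3 then 2 else -1); E=∅; S={0↦-2}; K=[addL(-2) :: fun :: mulL(7)]⟩
10. ⟨C=3; E=∅; S={0↦-2}; K=[if0 :: addL(-2) :: fun :: mulL(7)]⟩
11. ⟨C=-1; E=∅; S={0↦-2}; K=[addL(-2) :: fun :: mulL(7)]⟩
12. ⟨C=((λv. (if0 (v + 1) then -1 else q)) 8); E={q↦1}; S={0↦-2, 1↦-3}; K=[mulL(7)]⟩
13. ⟨C=(λv. (if0 (v + 1) then -1 else q)); E={q↦1}; S={0↦-2, 1↦-3}; K=[arg :: mulL(7)]⟩
14. ⟨C=8; E={q↦1}; S={0↦-2, 1↦-3}; K=[fun :: mulL(7)]⟩
15. ⟨C=(if0 (v + 1) then -1 else q); E={v↦2, q↦1}; S={0↦-2, 1↦-3, 2↦8}; K=[mulL(7)]⟩
16. ⟨C=(v + 1); E={v↦2, q↦1}; S={0↦-2, 1↦-3, 2↦8}; K=[if0 :: mulL(7)]⟩
17. ⟨C=v; E={v↦2, q↦1}; S={0↦-2, 1↦-3, 2↦8}; K=[addR :: if0 :: mulL(7)]⟩
18. ⟨C=1; E={v↦2, q↦1}; S={0↦-2, 1↦-3, 2↦8}; K=[addL(8) :: if0 :: mulL(7)]⟩
19. ⟨C=q; E={v↦2, q↦1}; S={0↦-2, 1↦-3, 2↦8}; K=[mulL(7)]⟩
→ final value -21

Answer: -21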